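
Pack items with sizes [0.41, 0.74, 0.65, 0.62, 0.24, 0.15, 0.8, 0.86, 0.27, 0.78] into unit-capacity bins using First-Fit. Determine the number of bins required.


Place items sequentially using First-Fit:
  Item 0.41 -> new Bin 1
  Item 0.74 -> new Bin 2
  Item 0.65 -> new Bin 3
  Item 0.62 -> new Bin 4
  Item 0.24 -> Bin 1 (now 0.65)
  Item 0.15 -> Bin 1 (now 0.8)
  Item 0.8 -> new Bin 5
  Item 0.86 -> new Bin 6
  Item 0.27 -> Bin 3 (now 0.92)
  Item 0.78 -> new Bin 7
Total bins used = 7

7


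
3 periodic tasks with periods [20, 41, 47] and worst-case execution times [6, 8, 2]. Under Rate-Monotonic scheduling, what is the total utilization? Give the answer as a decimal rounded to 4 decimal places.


Compute individual utilizations (exact fractions):
  Task 1: C/T = 6/20 = 3/10 (approx. 0.3)
  Task 2: C/T = 8/41 (approx. 0.1951)
  Task 3: C/T = 2/47 (approx. 0.0426)
Total utilization U = 3/10 + 8/41 + 2/47 = 10361/19270
Rounded to 4 decimal places: U = 0.5377
RM (Liu & Layland) bound for 3 tasks = 0.779763; compare with U = 10361/19270 (approx. 0.537675)
U <= bound, so schedulable by RM sufficient condition.

0.5377


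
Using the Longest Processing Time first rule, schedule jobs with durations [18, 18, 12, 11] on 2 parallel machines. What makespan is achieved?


Sort jobs in decreasing order (LPT): [18, 18, 12, 11]
Assign each job to the least loaded machine:
  Machine 1: jobs [18, 12], load = 30
  Machine 2: jobs [18, 11], load = 29
Makespan = max load = 30

30


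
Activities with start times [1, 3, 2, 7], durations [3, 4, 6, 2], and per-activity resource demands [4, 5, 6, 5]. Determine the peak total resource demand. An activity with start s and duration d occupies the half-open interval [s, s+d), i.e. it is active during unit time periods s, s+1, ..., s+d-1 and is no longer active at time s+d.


Each activity i is active on [start_i, start_i + duration_i).
Compute total resource usage per time slot:
  t=0: active resources = [], total = 0
  t=1: active resources = [4], total = 4
  t=2: active resources = [4, 6], total = 10
  t=3: active resources = [4, 5, 6], total = 15
  t=4: active resources = [5, 6], total = 11
  t=5: active resources = [5, 6], total = 11
  t=6: active resources = [5, 6], total = 11
  t=7: active resources = [6, 5], total = 11
  t=8: active resources = [5], total = 5
Peak resource demand = 15

15


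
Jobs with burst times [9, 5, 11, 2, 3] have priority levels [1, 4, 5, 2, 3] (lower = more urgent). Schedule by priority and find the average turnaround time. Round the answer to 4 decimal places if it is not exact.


Sort by priority (ascending = highest first):
Order: [(1, 9), (2, 2), (3, 3), (4, 5), (5, 11)]
Completion times:
  Priority 1, burst=9, C=9
  Priority 2, burst=2, C=11
  Priority 3, burst=3, C=14
  Priority 4, burst=5, C=19
  Priority 5, burst=11, C=30
Average turnaround = 83/5 = 16.6

16.6


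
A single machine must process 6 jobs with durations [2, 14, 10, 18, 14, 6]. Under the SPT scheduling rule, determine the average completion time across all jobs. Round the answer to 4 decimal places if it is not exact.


Sort jobs by processing time (SPT order): [2, 6, 10, 14, 14, 18]
Compute completion times sequentially:
  Job 1: processing = 2, completes at 2
  Job 2: processing = 6, completes at 8
  Job 3: processing = 10, completes at 18
  Job 4: processing = 14, completes at 32
  Job 5: processing = 14, completes at 46
  Job 6: processing = 18, completes at 64
Sum of completion times = 170
Average completion time = 170/6 = 28.3333

28.3333


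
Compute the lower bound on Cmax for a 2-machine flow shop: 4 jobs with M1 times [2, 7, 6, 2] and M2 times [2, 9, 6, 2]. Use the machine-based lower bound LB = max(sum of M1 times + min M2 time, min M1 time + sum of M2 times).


LB1 = sum(M1 times) + min(M2 times) = 17 + 2 = 19
LB2 = min(M1 times) + sum(M2 times) = 2 + 19 = 21
Lower bound = max(LB1, LB2) = max(19, 21) = 21

21


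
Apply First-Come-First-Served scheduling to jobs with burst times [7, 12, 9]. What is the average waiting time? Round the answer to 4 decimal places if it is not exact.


FCFS order (as given): [7, 12, 9]
Waiting times:
  Job 1: wait = 0
  Job 2: wait = 7
  Job 3: wait = 19
Sum of waiting times = 26
Average waiting time = 26/3 = 8.6667

8.6667


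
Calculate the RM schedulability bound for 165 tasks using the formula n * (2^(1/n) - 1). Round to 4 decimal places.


Compute 2^(1/165) = 1.0042097281
Subtract 1: 1.0042097281 - 1 = 0.0042097281
Multiply by n: 165 * 0.0042097281 = 0.6946051365
Round to 4 dp: 0.6946

0.6946


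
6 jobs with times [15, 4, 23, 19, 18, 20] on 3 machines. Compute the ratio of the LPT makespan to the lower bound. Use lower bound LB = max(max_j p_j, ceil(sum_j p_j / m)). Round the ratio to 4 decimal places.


LPT order: [23, 20, 19, 18, 15, 4]
Machine loads after assignment: [27, 35, 37]
LPT makespan = 37
Lower bound = max(max_job, ceil(total/3)) = max(23, 33) = 33
Ratio = 37 / 33 = 1.1212

1.1212


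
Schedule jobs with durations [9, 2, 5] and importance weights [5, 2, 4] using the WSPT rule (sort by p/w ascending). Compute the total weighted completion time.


Compute p/w ratios and sort ascending (WSPT): [(2, 2), (5, 4), (9, 5)]
Compute weighted completion times:
  Job (p=2,w=2): C=2, w*C=2*2=4
  Job (p=5,w=4): C=7, w*C=4*7=28
  Job (p=9,w=5): C=16, w*C=5*16=80
Total weighted completion time = 112

112


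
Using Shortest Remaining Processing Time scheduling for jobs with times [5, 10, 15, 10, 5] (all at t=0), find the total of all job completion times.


Since all jobs arrive at t=0, SRPT equals SPT ordering.
SPT order: [5, 5, 10, 10, 15]
Completion times:
  Job 1: p=5, C=5
  Job 2: p=5, C=10
  Job 3: p=10, C=20
  Job 4: p=10, C=30
  Job 5: p=15, C=45
Total completion time = 5 + 10 + 20 + 30 + 45 = 110

110


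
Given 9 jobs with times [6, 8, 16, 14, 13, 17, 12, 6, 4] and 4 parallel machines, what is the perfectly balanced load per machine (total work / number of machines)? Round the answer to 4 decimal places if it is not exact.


Total processing time = 6 + 8 + 16 + 14 + 13 + 17 + 12 + 6 + 4 = 96
Number of machines = 4
Ideal balanced load = 96 / 4 = 24.0

24.0


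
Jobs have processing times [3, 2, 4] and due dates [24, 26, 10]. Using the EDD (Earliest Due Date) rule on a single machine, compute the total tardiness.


Sort by due date (EDD order): [(4, 10), (3, 24), (2, 26)]
Compute completion times and tardiness:
  Job 1: p=4, d=10, C=4, tardiness=max(0,4-10)=0
  Job 2: p=3, d=24, C=7, tardiness=max(0,7-24)=0
  Job 3: p=2, d=26, C=9, tardiness=max(0,9-26)=0
Total tardiness = 0

0


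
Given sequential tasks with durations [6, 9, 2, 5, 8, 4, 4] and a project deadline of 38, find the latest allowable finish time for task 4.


LF(activity 4) = deadline - sum of successor durations
Successors: activities 5 through 7 with durations [8, 4, 4]
Sum of successor durations = 16
LF = 38 - 16 = 22

22


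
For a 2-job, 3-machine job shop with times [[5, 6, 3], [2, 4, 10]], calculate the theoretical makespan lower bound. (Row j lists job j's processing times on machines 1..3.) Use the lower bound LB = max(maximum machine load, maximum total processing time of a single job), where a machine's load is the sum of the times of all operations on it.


Machine loads:
  Machine 1: 5 + 2 = 7
  Machine 2: 6 + 4 = 10
  Machine 3: 3 + 10 = 13
Max machine load = 13
Job totals:
  Job 1: 14
  Job 2: 16
Max job total = 16
Lower bound = max(13, 16) = 16

16


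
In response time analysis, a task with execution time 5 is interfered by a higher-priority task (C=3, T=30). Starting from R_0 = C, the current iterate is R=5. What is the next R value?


R_next = C + ceil(R_prev / T_hp) * C_hp
ceil(5 / 30) = ceil(0.1667) = 1
Interference = 1 * 3 = 3
R_next = 5 + 3 = 8

8


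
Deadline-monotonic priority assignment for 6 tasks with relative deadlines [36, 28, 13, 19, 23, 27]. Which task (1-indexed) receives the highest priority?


Sort tasks by relative deadline (ascending):
  Task 3: deadline = 13
  Task 4: deadline = 19
  Task 5: deadline = 23
  Task 6: deadline = 27
  Task 2: deadline = 28
  Task 1: deadline = 36
Priority order (highest first): [3, 4, 5, 6, 2, 1]
Highest priority task = 3

3


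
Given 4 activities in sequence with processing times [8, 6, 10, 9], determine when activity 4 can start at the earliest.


Activity 4 starts after activities 1 through 3 complete.
Predecessor durations: [8, 6, 10]
ES = 8 + 6 + 10 = 24

24


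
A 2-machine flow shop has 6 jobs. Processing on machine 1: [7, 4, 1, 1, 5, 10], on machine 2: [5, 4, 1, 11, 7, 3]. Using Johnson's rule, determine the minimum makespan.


Apply Johnson's rule:
  Group 1 (a <= b): [(3, 1, 1), (4, 1, 11), (2, 4, 4), (5, 5, 7)]
  Group 2 (a > b): [(1, 7, 5), (6, 10, 3)]
Optimal job order: [3, 4, 2, 5, 1, 6]
Schedule:
  Job 3: M1 done at 1, M2 done at 2
  Job 4: M1 done at 2, M2 done at 13
  Job 2: M1 done at 6, M2 done at 17
  Job 5: M1 done at 11, M2 done at 24
  Job 1: M1 done at 18, M2 done at 29
  Job 6: M1 done at 28, M2 done at 32
Makespan = 32

32


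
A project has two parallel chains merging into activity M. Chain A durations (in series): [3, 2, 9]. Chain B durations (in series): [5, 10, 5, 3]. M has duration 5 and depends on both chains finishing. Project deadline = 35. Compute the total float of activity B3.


Forward pass: ES(B3) = sum of predecessors on chain B = 15
EF = ES + duration = 15 + 5 = 20
Backward pass: LF(M) = deadline = 35; LS(M) = 35 - 5 = 30
LF(B3) = LS(M) - sum(successors on chain B) = 30 - 3 = 27
LS = LF - duration = 27 - 5 = 22
Total float = LS - ES = 22 - 15 = 7

7


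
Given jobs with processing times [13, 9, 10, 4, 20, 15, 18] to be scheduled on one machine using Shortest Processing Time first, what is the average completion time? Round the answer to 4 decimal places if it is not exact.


Sort jobs by processing time (SPT order): [4, 9, 10, 13, 15, 18, 20]
Compute completion times sequentially:
  Job 1: processing = 4, completes at 4
  Job 2: processing = 9, completes at 13
  Job 3: processing = 10, completes at 23
  Job 4: processing = 13, completes at 36
  Job 5: processing = 15, completes at 51
  Job 6: processing = 18, completes at 69
  Job 7: processing = 20, completes at 89
Sum of completion times = 285
Average completion time = 285/7 = 40.7143

40.7143


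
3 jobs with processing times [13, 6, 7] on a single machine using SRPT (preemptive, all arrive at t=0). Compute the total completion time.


Since all jobs arrive at t=0, SRPT equals SPT ordering.
SPT order: [6, 7, 13]
Completion times:
  Job 1: p=6, C=6
  Job 2: p=7, C=13
  Job 3: p=13, C=26
Total completion time = 6 + 13 + 26 = 45

45


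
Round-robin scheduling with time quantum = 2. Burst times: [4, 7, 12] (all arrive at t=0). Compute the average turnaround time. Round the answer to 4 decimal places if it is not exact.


Time quantum = 2
Execution trace:
  J1 runs 2 units, time = 2
  J2 runs 2 units, time = 4
  J3 runs 2 units, time = 6
  J1 runs 2 units, time = 8
  J2 runs 2 units, time = 10
  J3 runs 2 units, time = 12
  J2 runs 2 units, time = 14
  J3 runs 2 units, time = 16
  J2 runs 1 units, time = 17
  J3 runs 2 units, time = 19
  J3 runs 2 units, time = 21
  J3 runs 2 units, time = 23
Finish times: [8, 17, 23]
Average turnaround = 48/3 = 16.0

16.0


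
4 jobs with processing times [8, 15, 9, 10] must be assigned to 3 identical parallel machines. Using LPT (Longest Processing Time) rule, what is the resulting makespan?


Sort jobs in decreasing order (LPT): [15, 10, 9, 8]
Assign each job to the least loaded machine:
  Machine 1: jobs [15], load = 15
  Machine 2: jobs [10], load = 10
  Machine 3: jobs [9, 8], load = 17
Makespan = max load = 17

17


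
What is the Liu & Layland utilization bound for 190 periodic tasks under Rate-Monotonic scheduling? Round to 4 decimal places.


Compute 2^(1/190) = 1.0036548056
Subtract 1: 1.0036548056 - 1 = 0.0036548056
Multiply by n: 190 * 0.0036548056 = 0.6944130640
Round to 4 dp: 0.6944

0.6944


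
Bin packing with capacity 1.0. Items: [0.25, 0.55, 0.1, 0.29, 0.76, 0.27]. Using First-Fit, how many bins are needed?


Place items sequentially using First-Fit:
  Item 0.25 -> new Bin 1
  Item 0.55 -> Bin 1 (now 0.8)
  Item 0.1 -> Bin 1 (now 0.9)
  Item 0.29 -> new Bin 2
  Item 0.76 -> new Bin 3
  Item 0.27 -> Bin 2 (now 0.56)
Total bins used = 3

3


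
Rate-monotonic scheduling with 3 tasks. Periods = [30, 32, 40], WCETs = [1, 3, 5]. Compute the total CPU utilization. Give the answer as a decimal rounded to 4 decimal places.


Compute individual utilizations (exact fractions):
  Task 1: C/T = 1/30 (approx. 0.0333)
  Task 2: C/T = 3/32 (approx. 0.0938)
  Task 3: C/T = 5/40 = 1/8 (approx. 0.125)
Total utilization U = 1/30 + 3/32 + 1/8 = 121/480
Rounded to 4 decimal places: U = 0.2521
RM (Liu & Layland) bound for 3 tasks = 0.779763; compare with U = 121/480 (approx. 0.252083)
U <= bound, so schedulable by RM sufficient condition.

0.2521


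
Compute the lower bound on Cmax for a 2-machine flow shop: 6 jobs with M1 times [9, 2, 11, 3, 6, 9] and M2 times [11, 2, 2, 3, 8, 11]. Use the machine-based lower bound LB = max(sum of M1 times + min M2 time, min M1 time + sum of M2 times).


LB1 = sum(M1 times) + min(M2 times) = 40 + 2 = 42
LB2 = min(M1 times) + sum(M2 times) = 2 + 37 = 39
Lower bound = max(LB1, LB2) = max(42, 39) = 42

42


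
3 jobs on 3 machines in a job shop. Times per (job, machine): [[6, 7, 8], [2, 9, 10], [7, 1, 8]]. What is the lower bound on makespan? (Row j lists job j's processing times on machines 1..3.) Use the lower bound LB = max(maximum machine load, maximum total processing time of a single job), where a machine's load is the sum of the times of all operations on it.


Machine loads:
  Machine 1: 6 + 2 + 7 = 15
  Machine 2: 7 + 9 + 1 = 17
  Machine 3: 8 + 10 + 8 = 26
Max machine load = 26
Job totals:
  Job 1: 21
  Job 2: 21
  Job 3: 16
Max job total = 21
Lower bound = max(26, 21) = 26

26


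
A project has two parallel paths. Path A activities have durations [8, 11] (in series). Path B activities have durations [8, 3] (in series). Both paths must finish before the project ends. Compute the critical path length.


Path A total = 8 + 11 = 19
Path B total = 8 + 3 = 11
Critical path = longest path = max(19, 11) = 19

19


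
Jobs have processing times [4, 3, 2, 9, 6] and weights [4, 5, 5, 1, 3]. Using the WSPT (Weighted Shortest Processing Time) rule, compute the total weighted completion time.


Compute p/w ratios and sort ascending (WSPT): [(2, 5), (3, 5), (4, 4), (6, 3), (9, 1)]
Compute weighted completion times:
  Job (p=2,w=5): C=2, w*C=5*2=10
  Job (p=3,w=5): C=5, w*C=5*5=25
  Job (p=4,w=4): C=9, w*C=4*9=36
  Job (p=6,w=3): C=15, w*C=3*15=45
  Job (p=9,w=1): C=24, w*C=1*24=24
Total weighted completion time = 140

140


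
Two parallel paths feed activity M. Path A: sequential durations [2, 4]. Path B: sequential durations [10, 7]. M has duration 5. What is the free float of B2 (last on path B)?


ES(B2) = sum of predecessors on chain B = 10
EF(B2) = ES + duration = 10 + 7 = 17
Successor of B2 is M. ES(M) = max(sum(A), sum(B)) = max(6, 17) = 17
Free float = ES(successor) - EF(current) = 17 - 17 = 0

0


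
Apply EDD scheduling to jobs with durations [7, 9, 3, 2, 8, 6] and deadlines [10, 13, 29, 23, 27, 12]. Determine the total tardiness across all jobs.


Sort by due date (EDD order): [(7, 10), (6, 12), (9, 13), (2, 23), (8, 27), (3, 29)]
Compute completion times and tardiness:
  Job 1: p=7, d=10, C=7, tardiness=max(0,7-10)=0
  Job 2: p=6, d=12, C=13, tardiness=max(0,13-12)=1
  Job 3: p=9, d=13, C=22, tardiness=max(0,22-13)=9
  Job 4: p=2, d=23, C=24, tardiness=max(0,24-23)=1
  Job 5: p=8, d=27, C=32, tardiness=max(0,32-27)=5
  Job 6: p=3, d=29, C=35, tardiness=max(0,35-29)=6
Total tardiness = 22

22


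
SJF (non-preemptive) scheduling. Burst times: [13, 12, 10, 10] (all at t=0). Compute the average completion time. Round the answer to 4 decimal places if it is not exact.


SJF order (ascending): [10, 10, 12, 13]
Completion times:
  Job 1: burst=10, C=10
  Job 2: burst=10, C=20
  Job 3: burst=12, C=32
  Job 4: burst=13, C=45
Average completion = 107/4 = 26.75

26.75


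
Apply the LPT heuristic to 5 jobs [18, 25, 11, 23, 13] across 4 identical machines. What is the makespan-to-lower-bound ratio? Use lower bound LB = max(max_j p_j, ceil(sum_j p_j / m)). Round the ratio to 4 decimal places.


LPT order: [25, 23, 18, 13, 11]
Machine loads after assignment: [25, 23, 18, 24]
LPT makespan = 25
Lower bound = max(max_job, ceil(total/4)) = max(25, 23) = 25
Ratio = 25 / 25 = 1.0

1.0


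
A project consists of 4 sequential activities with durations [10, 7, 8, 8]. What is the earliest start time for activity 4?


Activity 4 starts after activities 1 through 3 complete.
Predecessor durations: [10, 7, 8]
ES = 10 + 7 + 8 = 25

25


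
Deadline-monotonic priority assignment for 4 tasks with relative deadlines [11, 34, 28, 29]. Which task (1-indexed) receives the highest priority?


Sort tasks by relative deadline (ascending):
  Task 1: deadline = 11
  Task 3: deadline = 28
  Task 4: deadline = 29
  Task 2: deadline = 34
Priority order (highest first): [1, 3, 4, 2]
Highest priority task = 1

1


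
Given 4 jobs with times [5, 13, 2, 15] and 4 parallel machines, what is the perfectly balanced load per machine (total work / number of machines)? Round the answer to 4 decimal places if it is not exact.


Total processing time = 5 + 13 + 2 + 15 = 35
Number of machines = 4
Ideal balanced load = 35 / 4 = 8.75

8.75


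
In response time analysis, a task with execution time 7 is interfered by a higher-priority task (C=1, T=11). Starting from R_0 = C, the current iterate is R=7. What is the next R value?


R_next = C + ceil(R_prev / T_hp) * C_hp
ceil(7 / 11) = ceil(0.6364) = 1
Interference = 1 * 1 = 1
R_next = 7 + 1 = 8

8


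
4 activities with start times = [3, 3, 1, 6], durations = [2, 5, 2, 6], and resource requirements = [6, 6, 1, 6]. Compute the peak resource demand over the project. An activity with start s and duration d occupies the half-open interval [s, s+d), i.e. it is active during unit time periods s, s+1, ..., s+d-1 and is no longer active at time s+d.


Each activity i is active on [start_i, start_i + duration_i).
Compute total resource usage per time slot:
  t=0: active resources = [], total = 0
  t=1: active resources = [1], total = 1
  t=2: active resources = [1], total = 1
  t=3: active resources = [6, 6], total = 12
  t=4: active resources = [6, 6], total = 12
  t=5: active resources = [6], total = 6
  t=6: active resources = [6, 6], total = 12
  t=7: active resources = [6, 6], total = 12
  t=8: active resources = [6], total = 6
  t=9: active resources = [6], total = 6
  t=10: active resources = [6], total = 6
  t=11: active resources = [6], total = 6
Peak resource demand = 12

12


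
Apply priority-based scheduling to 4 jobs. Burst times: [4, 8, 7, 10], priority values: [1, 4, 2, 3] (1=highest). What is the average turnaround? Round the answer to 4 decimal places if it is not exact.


Sort by priority (ascending = highest first):
Order: [(1, 4), (2, 7), (3, 10), (4, 8)]
Completion times:
  Priority 1, burst=4, C=4
  Priority 2, burst=7, C=11
  Priority 3, burst=10, C=21
  Priority 4, burst=8, C=29
Average turnaround = 65/4 = 16.25

16.25


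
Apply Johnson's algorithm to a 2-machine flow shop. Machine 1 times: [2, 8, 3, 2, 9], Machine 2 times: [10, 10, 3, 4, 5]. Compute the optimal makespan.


Apply Johnson's rule:
  Group 1 (a <= b): [(1, 2, 10), (4, 2, 4), (3, 3, 3), (2, 8, 10)]
  Group 2 (a > b): [(5, 9, 5)]
Optimal job order: [1, 4, 3, 2, 5]
Schedule:
  Job 1: M1 done at 2, M2 done at 12
  Job 4: M1 done at 4, M2 done at 16
  Job 3: M1 done at 7, M2 done at 19
  Job 2: M1 done at 15, M2 done at 29
  Job 5: M1 done at 24, M2 done at 34
Makespan = 34

34


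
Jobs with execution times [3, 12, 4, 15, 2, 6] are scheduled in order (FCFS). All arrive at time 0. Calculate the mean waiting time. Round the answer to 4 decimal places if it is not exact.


FCFS order (as given): [3, 12, 4, 15, 2, 6]
Waiting times:
  Job 1: wait = 0
  Job 2: wait = 3
  Job 3: wait = 15
  Job 4: wait = 19
  Job 5: wait = 34
  Job 6: wait = 36
Sum of waiting times = 107
Average waiting time = 107/6 = 17.8333

17.8333


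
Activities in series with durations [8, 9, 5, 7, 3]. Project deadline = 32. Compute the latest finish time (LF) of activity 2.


LF(activity 2) = deadline - sum of successor durations
Successors: activities 3 through 5 with durations [5, 7, 3]
Sum of successor durations = 15
LF = 32 - 15 = 17

17


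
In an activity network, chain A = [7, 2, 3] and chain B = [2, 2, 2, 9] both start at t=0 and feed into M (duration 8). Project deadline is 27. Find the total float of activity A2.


Forward pass: ES(A2) = sum of predecessors on chain A = 7
EF = ES + duration = 7 + 2 = 9
Backward pass: LF(M) = deadline = 27; LS(M) = 27 - 8 = 19
LF(A2) = LS(M) - sum(successors on chain A) = 19 - 3 = 16
LS = LF - duration = 16 - 2 = 14
Total float = LS - ES = 14 - 7 = 7

7


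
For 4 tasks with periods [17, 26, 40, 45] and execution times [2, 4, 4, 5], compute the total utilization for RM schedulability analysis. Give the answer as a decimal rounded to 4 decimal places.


Compute individual utilizations (exact fractions):
  Task 1: C/T = 2/17 (approx. 0.1176)
  Task 2: C/T = 4/26 = 2/13 (approx. 0.1538)
  Task 3: C/T = 4/40 = 1/10 (approx. 0.1)
  Task 4: C/T = 5/45 = 1/9 (approx. 0.1111)
Total utilization U = 2/17 + 2/13 + 1/10 + 1/9 = 9599/19890
Rounded to 4 decimal places: U = 0.4826
RM (Liu & Layland) bound for 4 tasks = 0.756828; compare with U = 9599/19890 (approx. 0.482604)
U <= bound, so schedulable by RM sufficient condition.

0.4826


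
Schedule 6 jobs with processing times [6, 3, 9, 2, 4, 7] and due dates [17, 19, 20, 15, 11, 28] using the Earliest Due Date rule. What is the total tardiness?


Sort by due date (EDD order): [(4, 11), (2, 15), (6, 17), (3, 19), (9, 20), (7, 28)]
Compute completion times and tardiness:
  Job 1: p=4, d=11, C=4, tardiness=max(0,4-11)=0
  Job 2: p=2, d=15, C=6, tardiness=max(0,6-15)=0
  Job 3: p=6, d=17, C=12, tardiness=max(0,12-17)=0
  Job 4: p=3, d=19, C=15, tardiness=max(0,15-19)=0
  Job 5: p=9, d=20, C=24, tardiness=max(0,24-20)=4
  Job 6: p=7, d=28, C=31, tardiness=max(0,31-28)=3
Total tardiness = 7

7


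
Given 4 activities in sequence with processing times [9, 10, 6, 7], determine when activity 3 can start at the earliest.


Activity 3 starts after activities 1 through 2 complete.
Predecessor durations: [9, 10]
ES = 9 + 10 = 19

19


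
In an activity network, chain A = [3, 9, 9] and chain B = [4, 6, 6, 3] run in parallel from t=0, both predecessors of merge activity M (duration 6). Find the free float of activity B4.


ES(B4) = sum of predecessors on chain B = 16
EF(B4) = ES + duration = 16 + 3 = 19
Successor of B4 is M. ES(M) = max(sum(A), sum(B)) = max(21, 19) = 21
Free float = ES(successor) - EF(current) = 21 - 19 = 2

2


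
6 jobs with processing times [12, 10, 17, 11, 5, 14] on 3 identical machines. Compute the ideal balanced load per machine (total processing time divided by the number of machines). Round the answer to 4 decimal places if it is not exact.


Total processing time = 12 + 10 + 17 + 11 + 5 + 14 = 69
Number of machines = 3
Ideal balanced load = 69 / 3 = 23.0

23.0


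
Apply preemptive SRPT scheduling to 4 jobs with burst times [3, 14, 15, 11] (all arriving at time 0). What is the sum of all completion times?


Since all jobs arrive at t=0, SRPT equals SPT ordering.
SPT order: [3, 11, 14, 15]
Completion times:
  Job 1: p=3, C=3
  Job 2: p=11, C=14
  Job 3: p=14, C=28
  Job 4: p=15, C=43
Total completion time = 3 + 14 + 28 + 43 = 88

88


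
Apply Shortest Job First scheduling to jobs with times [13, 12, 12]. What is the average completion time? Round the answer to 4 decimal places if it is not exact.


SJF order (ascending): [12, 12, 13]
Completion times:
  Job 1: burst=12, C=12
  Job 2: burst=12, C=24
  Job 3: burst=13, C=37
Average completion = 73/3 = 24.3333

24.3333


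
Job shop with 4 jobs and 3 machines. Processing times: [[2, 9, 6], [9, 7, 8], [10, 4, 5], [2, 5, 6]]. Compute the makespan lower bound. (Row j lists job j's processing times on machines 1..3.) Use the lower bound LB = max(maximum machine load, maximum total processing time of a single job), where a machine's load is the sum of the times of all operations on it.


Machine loads:
  Machine 1: 2 + 9 + 10 + 2 = 23
  Machine 2: 9 + 7 + 4 + 5 = 25
  Machine 3: 6 + 8 + 5 + 6 = 25
Max machine load = 25
Job totals:
  Job 1: 17
  Job 2: 24
  Job 3: 19
  Job 4: 13
Max job total = 24
Lower bound = max(25, 24) = 25

25


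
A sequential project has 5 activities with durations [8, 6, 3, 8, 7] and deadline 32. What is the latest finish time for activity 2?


LF(activity 2) = deadline - sum of successor durations
Successors: activities 3 through 5 with durations [3, 8, 7]
Sum of successor durations = 18
LF = 32 - 18 = 14

14


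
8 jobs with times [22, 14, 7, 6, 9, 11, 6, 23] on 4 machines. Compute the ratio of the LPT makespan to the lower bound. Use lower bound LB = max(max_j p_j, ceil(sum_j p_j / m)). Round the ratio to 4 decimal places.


LPT order: [23, 22, 14, 11, 9, 7, 6, 6]
Machine loads after assignment: [23, 22, 27, 26]
LPT makespan = 27
Lower bound = max(max_job, ceil(total/4)) = max(23, 25) = 25
Ratio = 27 / 25 = 1.08

1.08


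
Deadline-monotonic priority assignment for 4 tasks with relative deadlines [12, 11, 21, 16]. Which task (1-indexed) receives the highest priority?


Sort tasks by relative deadline (ascending):
  Task 2: deadline = 11
  Task 1: deadline = 12
  Task 4: deadline = 16
  Task 3: deadline = 21
Priority order (highest first): [2, 1, 4, 3]
Highest priority task = 2

2


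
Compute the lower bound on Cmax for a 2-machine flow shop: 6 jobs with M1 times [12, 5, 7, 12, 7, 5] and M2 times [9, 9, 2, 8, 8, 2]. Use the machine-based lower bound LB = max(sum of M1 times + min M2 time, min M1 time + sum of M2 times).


LB1 = sum(M1 times) + min(M2 times) = 48 + 2 = 50
LB2 = min(M1 times) + sum(M2 times) = 5 + 38 = 43
Lower bound = max(LB1, LB2) = max(50, 43) = 50

50


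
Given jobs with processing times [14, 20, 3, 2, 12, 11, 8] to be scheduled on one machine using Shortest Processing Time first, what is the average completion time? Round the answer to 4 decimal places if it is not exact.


Sort jobs by processing time (SPT order): [2, 3, 8, 11, 12, 14, 20]
Compute completion times sequentially:
  Job 1: processing = 2, completes at 2
  Job 2: processing = 3, completes at 5
  Job 3: processing = 8, completes at 13
  Job 4: processing = 11, completes at 24
  Job 5: processing = 12, completes at 36
  Job 6: processing = 14, completes at 50
  Job 7: processing = 20, completes at 70
Sum of completion times = 200
Average completion time = 200/7 = 28.5714

28.5714


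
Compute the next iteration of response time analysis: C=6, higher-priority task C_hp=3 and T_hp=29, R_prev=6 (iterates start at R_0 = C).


R_next = C + ceil(R_prev / T_hp) * C_hp
ceil(6 / 29) = ceil(0.2069) = 1
Interference = 1 * 3 = 3
R_next = 6 + 3 = 9

9


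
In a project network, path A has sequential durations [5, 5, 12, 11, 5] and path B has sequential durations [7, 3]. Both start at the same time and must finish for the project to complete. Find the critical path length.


Path A total = 5 + 5 + 12 + 11 + 5 = 38
Path B total = 7 + 3 = 10
Critical path = longest path = max(38, 10) = 38

38


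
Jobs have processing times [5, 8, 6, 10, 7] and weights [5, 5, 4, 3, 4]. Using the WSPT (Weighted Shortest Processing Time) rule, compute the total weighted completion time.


Compute p/w ratios and sort ascending (WSPT): [(5, 5), (6, 4), (8, 5), (7, 4), (10, 3)]
Compute weighted completion times:
  Job (p=5,w=5): C=5, w*C=5*5=25
  Job (p=6,w=4): C=11, w*C=4*11=44
  Job (p=8,w=5): C=19, w*C=5*19=95
  Job (p=7,w=4): C=26, w*C=4*26=104
  Job (p=10,w=3): C=36, w*C=3*36=108
Total weighted completion time = 376

376


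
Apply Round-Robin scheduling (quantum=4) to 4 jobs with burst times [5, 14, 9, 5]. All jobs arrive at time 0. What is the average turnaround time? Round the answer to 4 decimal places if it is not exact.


Time quantum = 4
Execution trace:
  J1 runs 4 units, time = 4
  J2 runs 4 units, time = 8
  J3 runs 4 units, time = 12
  J4 runs 4 units, time = 16
  J1 runs 1 units, time = 17
  J2 runs 4 units, time = 21
  J3 runs 4 units, time = 25
  J4 runs 1 units, time = 26
  J2 runs 4 units, time = 30
  J3 runs 1 units, time = 31
  J2 runs 2 units, time = 33
Finish times: [17, 33, 31, 26]
Average turnaround = 107/4 = 26.75

26.75


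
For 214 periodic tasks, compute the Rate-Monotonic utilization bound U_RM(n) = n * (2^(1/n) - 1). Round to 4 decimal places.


Compute 2^(1/214) = 1.0032442568
Subtract 1: 1.0032442568 - 1 = 0.0032442568
Multiply by n: 214 * 0.0032442568 = 0.6942709552
Round to 4 dp: 0.6943

0.6943


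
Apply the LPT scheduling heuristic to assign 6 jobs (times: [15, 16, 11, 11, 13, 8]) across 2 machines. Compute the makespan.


Sort jobs in decreasing order (LPT): [16, 15, 13, 11, 11, 8]
Assign each job to the least loaded machine:
  Machine 1: jobs [16, 11, 11], load = 38
  Machine 2: jobs [15, 13, 8], load = 36
Makespan = max load = 38

38


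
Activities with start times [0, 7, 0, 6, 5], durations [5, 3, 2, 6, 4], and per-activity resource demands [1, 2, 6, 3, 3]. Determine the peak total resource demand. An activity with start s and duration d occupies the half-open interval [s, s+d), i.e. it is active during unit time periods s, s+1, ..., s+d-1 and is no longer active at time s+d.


Each activity i is active on [start_i, start_i + duration_i).
Compute total resource usage per time slot:
  t=0: active resources = [1, 6], total = 7
  t=1: active resources = [1, 6], total = 7
  t=2: active resources = [1], total = 1
  t=3: active resources = [1], total = 1
  t=4: active resources = [1], total = 1
  t=5: active resources = [3], total = 3
  t=6: active resources = [3, 3], total = 6
  t=7: active resources = [2, 3, 3], total = 8
  t=8: active resources = [2, 3, 3], total = 8
  t=9: active resources = [2, 3], total = 5
  t=10: active resources = [3], total = 3
  t=11: active resources = [3], total = 3
Peak resource demand = 8

8


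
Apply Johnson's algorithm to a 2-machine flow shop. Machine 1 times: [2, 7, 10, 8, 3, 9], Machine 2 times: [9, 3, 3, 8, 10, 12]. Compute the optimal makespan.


Apply Johnson's rule:
  Group 1 (a <= b): [(1, 2, 9), (5, 3, 10), (4, 8, 8), (6, 9, 12)]
  Group 2 (a > b): [(2, 7, 3), (3, 10, 3)]
Optimal job order: [1, 5, 4, 6, 2, 3]
Schedule:
  Job 1: M1 done at 2, M2 done at 11
  Job 5: M1 done at 5, M2 done at 21
  Job 4: M1 done at 13, M2 done at 29
  Job 6: M1 done at 22, M2 done at 41
  Job 2: M1 done at 29, M2 done at 44
  Job 3: M1 done at 39, M2 done at 47
Makespan = 47

47


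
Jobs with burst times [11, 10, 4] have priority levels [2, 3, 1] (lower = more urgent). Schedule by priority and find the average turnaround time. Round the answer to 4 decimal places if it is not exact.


Sort by priority (ascending = highest first):
Order: [(1, 4), (2, 11), (3, 10)]
Completion times:
  Priority 1, burst=4, C=4
  Priority 2, burst=11, C=15
  Priority 3, burst=10, C=25
Average turnaround = 44/3 = 14.6667

14.6667


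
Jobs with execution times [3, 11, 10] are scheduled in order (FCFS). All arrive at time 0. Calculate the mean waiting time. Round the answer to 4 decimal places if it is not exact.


FCFS order (as given): [3, 11, 10]
Waiting times:
  Job 1: wait = 0
  Job 2: wait = 3
  Job 3: wait = 14
Sum of waiting times = 17
Average waiting time = 17/3 = 5.6667

5.6667


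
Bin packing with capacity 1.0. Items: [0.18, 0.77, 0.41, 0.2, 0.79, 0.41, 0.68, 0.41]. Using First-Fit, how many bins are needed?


Place items sequentially using First-Fit:
  Item 0.18 -> new Bin 1
  Item 0.77 -> Bin 1 (now 0.95)
  Item 0.41 -> new Bin 2
  Item 0.2 -> Bin 2 (now 0.61)
  Item 0.79 -> new Bin 3
  Item 0.41 -> new Bin 4
  Item 0.68 -> new Bin 5
  Item 0.41 -> Bin 4 (now 0.82)
Total bins used = 5

5


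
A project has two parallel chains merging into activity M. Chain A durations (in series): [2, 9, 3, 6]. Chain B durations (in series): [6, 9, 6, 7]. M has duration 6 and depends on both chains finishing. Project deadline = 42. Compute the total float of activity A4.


Forward pass: ES(A4) = sum of predecessors on chain A = 14
EF = ES + duration = 14 + 6 = 20
Backward pass: LF(M) = deadline = 42; LS(M) = 42 - 6 = 36
LF(A4) = LS(M) - sum(successors on chain A) = 36 - 0 = 36
LS = LF - duration = 36 - 6 = 30
Total float = LS - ES = 30 - 14 = 16

16


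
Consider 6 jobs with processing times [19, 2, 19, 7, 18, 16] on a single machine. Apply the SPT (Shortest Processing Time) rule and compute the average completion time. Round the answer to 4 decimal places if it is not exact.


Sort jobs by processing time (SPT order): [2, 7, 16, 18, 19, 19]
Compute completion times sequentially:
  Job 1: processing = 2, completes at 2
  Job 2: processing = 7, completes at 9
  Job 3: processing = 16, completes at 25
  Job 4: processing = 18, completes at 43
  Job 5: processing = 19, completes at 62
  Job 6: processing = 19, completes at 81
Sum of completion times = 222
Average completion time = 222/6 = 37.0

37.0


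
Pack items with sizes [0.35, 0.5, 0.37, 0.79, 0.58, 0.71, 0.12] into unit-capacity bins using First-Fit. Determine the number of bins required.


Place items sequentially using First-Fit:
  Item 0.35 -> new Bin 1
  Item 0.5 -> Bin 1 (now 0.85)
  Item 0.37 -> new Bin 2
  Item 0.79 -> new Bin 3
  Item 0.58 -> Bin 2 (now 0.95)
  Item 0.71 -> new Bin 4
  Item 0.12 -> Bin 1 (now 0.97)
Total bins used = 4

4


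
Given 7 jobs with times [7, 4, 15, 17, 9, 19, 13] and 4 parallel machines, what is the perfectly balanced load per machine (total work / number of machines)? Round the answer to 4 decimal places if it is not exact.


Total processing time = 7 + 4 + 15 + 17 + 9 + 19 + 13 = 84
Number of machines = 4
Ideal balanced load = 84 / 4 = 21.0

21.0


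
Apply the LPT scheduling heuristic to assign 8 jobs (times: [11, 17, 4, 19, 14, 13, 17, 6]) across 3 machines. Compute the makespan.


Sort jobs in decreasing order (LPT): [19, 17, 17, 14, 13, 11, 6, 4]
Assign each job to the least loaded machine:
  Machine 1: jobs [19, 11, 6], load = 36
  Machine 2: jobs [17, 14], load = 31
  Machine 3: jobs [17, 13, 4], load = 34
Makespan = max load = 36

36


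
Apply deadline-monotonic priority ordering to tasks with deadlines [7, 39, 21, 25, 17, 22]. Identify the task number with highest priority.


Sort tasks by relative deadline (ascending):
  Task 1: deadline = 7
  Task 5: deadline = 17
  Task 3: deadline = 21
  Task 6: deadline = 22
  Task 4: deadline = 25
  Task 2: deadline = 39
Priority order (highest first): [1, 5, 3, 6, 4, 2]
Highest priority task = 1

1


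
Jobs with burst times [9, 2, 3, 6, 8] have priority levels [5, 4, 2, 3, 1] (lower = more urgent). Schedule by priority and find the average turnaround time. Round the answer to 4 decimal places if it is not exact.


Sort by priority (ascending = highest first):
Order: [(1, 8), (2, 3), (3, 6), (4, 2), (5, 9)]
Completion times:
  Priority 1, burst=8, C=8
  Priority 2, burst=3, C=11
  Priority 3, burst=6, C=17
  Priority 4, burst=2, C=19
  Priority 5, burst=9, C=28
Average turnaround = 83/5 = 16.6

16.6


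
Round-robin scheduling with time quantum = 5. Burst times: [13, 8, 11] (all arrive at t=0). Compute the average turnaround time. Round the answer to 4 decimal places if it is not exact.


Time quantum = 5
Execution trace:
  J1 runs 5 units, time = 5
  J2 runs 5 units, time = 10
  J3 runs 5 units, time = 15
  J1 runs 5 units, time = 20
  J2 runs 3 units, time = 23
  J3 runs 5 units, time = 28
  J1 runs 3 units, time = 31
  J3 runs 1 units, time = 32
Finish times: [31, 23, 32]
Average turnaround = 86/3 = 28.6667

28.6667


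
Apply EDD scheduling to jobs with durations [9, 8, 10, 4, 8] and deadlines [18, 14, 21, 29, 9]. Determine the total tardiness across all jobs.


Sort by due date (EDD order): [(8, 9), (8, 14), (9, 18), (10, 21), (4, 29)]
Compute completion times and tardiness:
  Job 1: p=8, d=9, C=8, tardiness=max(0,8-9)=0
  Job 2: p=8, d=14, C=16, tardiness=max(0,16-14)=2
  Job 3: p=9, d=18, C=25, tardiness=max(0,25-18)=7
  Job 4: p=10, d=21, C=35, tardiness=max(0,35-21)=14
  Job 5: p=4, d=29, C=39, tardiness=max(0,39-29)=10
Total tardiness = 33

33


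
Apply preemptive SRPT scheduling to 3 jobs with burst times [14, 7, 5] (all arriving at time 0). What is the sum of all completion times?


Since all jobs arrive at t=0, SRPT equals SPT ordering.
SPT order: [5, 7, 14]
Completion times:
  Job 1: p=5, C=5
  Job 2: p=7, C=12
  Job 3: p=14, C=26
Total completion time = 5 + 12 + 26 = 43

43


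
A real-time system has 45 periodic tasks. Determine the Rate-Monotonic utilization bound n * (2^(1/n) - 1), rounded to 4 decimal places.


Compute 2^(1/45) = 1.0155225125
Subtract 1: 1.0155225125 - 1 = 0.0155225125
Multiply by n: 45 * 0.0155225125 = 0.6985130625
Round to 4 dp: 0.6985

0.6985


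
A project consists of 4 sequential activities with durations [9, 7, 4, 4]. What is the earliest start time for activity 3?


Activity 3 starts after activities 1 through 2 complete.
Predecessor durations: [9, 7]
ES = 9 + 7 = 16

16


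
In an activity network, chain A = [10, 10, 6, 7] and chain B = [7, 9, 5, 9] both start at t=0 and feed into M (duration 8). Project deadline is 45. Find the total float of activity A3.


Forward pass: ES(A3) = sum of predecessors on chain A = 20
EF = ES + duration = 20 + 6 = 26
Backward pass: LF(M) = deadline = 45; LS(M) = 45 - 8 = 37
LF(A3) = LS(M) - sum(successors on chain A) = 37 - 7 = 30
LS = LF - duration = 30 - 6 = 24
Total float = LS - ES = 24 - 20 = 4

4


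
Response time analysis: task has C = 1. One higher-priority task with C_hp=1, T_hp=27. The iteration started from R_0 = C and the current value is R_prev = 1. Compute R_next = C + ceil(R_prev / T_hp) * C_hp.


R_next = C + ceil(R_prev / T_hp) * C_hp
ceil(1 / 27) = ceil(0.037) = 1
Interference = 1 * 1 = 1
R_next = 1 + 1 = 2

2


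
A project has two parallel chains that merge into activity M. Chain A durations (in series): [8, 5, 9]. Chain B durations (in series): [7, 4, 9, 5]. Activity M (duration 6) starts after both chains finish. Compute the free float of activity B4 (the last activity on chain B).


ES(B4) = sum of predecessors on chain B = 20
EF(B4) = ES + duration = 20 + 5 = 25
Successor of B4 is M. ES(M) = max(sum(A), sum(B)) = max(22, 25) = 25
Free float = ES(successor) - EF(current) = 25 - 25 = 0

0


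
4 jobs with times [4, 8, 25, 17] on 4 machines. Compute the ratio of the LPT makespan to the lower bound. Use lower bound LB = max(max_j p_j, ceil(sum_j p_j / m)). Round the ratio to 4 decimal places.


LPT order: [25, 17, 8, 4]
Machine loads after assignment: [25, 17, 8, 4]
LPT makespan = 25
Lower bound = max(max_job, ceil(total/4)) = max(25, 14) = 25
Ratio = 25 / 25 = 1.0

1.0


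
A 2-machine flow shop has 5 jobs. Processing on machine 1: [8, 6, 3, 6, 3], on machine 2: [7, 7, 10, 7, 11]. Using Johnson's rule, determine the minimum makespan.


Apply Johnson's rule:
  Group 1 (a <= b): [(3, 3, 10), (5, 3, 11), (2, 6, 7), (4, 6, 7)]
  Group 2 (a > b): [(1, 8, 7)]
Optimal job order: [3, 5, 2, 4, 1]
Schedule:
  Job 3: M1 done at 3, M2 done at 13
  Job 5: M1 done at 6, M2 done at 24
  Job 2: M1 done at 12, M2 done at 31
  Job 4: M1 done at 18, M2 done at 38
  Job 1: M1 done at 26, M2 done at 45
Makespan = 45

45


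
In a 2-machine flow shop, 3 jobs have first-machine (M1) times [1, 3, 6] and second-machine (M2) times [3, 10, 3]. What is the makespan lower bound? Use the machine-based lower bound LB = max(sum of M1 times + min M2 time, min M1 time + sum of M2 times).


LB1 = sum(M1 times) + min(M2 times) = 10 + 3 = 13
LB2 = min(M1 times) + sum(M2 times) = 1 + 16 = 17
Lower bound = max(LB1, LB2) = max(13, 17) = 17

17
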